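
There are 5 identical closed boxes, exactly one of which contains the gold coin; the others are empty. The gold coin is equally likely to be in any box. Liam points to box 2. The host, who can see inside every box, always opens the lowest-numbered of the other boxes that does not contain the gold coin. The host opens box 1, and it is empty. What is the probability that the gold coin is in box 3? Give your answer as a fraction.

1/4

Condition on the true location of the gold coin.
If it is in box 1 (prior 1/5): the host opened box 1, so this case is ruled out; weight (1/5)·0 = 0.
If it is in any of boxes 2, 3, 4, and 5 (prior 1/5 each): box 1 is the lowest-numbered option available, probability 1; weight (1/5)·1 = 1/5 each.
The weights sum to 4/5.
So P(the gold coin in box 3 | the host opened box 1) = (1/5) / (4/5) = 1/4.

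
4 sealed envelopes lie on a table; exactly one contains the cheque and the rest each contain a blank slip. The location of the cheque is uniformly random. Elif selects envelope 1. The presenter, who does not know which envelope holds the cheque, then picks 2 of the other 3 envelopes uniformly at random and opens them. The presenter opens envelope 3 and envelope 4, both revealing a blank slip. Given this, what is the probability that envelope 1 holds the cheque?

1/2

Because the presenter chose which envelopes to open without knowing where the cheque is, the choice is independent of the prize location. Learning that none of the 2 opened envelopes holds the cheque simply rules out those 2 locations and leaves the remaining 2 envelopes still equally likely by symmetry.
So P(the cheque in envelope 1) = 1/2.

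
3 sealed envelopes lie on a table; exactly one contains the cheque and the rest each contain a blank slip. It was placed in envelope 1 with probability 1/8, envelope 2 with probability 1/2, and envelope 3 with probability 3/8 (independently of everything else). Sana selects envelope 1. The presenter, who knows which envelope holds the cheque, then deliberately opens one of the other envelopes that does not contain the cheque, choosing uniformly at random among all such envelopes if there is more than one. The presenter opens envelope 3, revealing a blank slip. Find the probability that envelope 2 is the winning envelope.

8/9

Condition on the true location of the cheque.
If it is in envelope 1 (prior 1/8): the presenter has 2 equally likely choices, so probability 1/2; weight (1/8)·(1/2) = 1/16.
If it is in envelope 2 (prior 1/2): the presenter has no choice, probability 1; weight (1/2)·1 = 1/2.
If it is in envelope 3 (prior 3/8): the presenter opened envelope 3, so this case is ruled out; weight (3/8)·0 = 0.
The weights sum to 9/16.
So P(the cheque in envelope 2 | the presenter opened envelope 3) = (1/2) / (9/16) = 8/9.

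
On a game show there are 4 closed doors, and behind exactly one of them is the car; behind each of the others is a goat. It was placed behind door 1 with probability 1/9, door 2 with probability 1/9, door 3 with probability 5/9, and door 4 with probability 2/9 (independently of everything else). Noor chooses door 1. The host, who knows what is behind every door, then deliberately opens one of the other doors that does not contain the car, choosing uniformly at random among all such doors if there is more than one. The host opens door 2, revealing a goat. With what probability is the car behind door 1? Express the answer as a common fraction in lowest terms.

2/23

Condition on the true location of the car.
If it is behind door 1 (prior 1/9): the host has 3 equally likely choices, so probability 1/3; weight (1/9)·(1/3) = 1/27.
If it is behind door 2 (prior 1/9): the host opened door 2, so this case is ruled out; weight (1/9)·0 = 0.
If it is behind door 3 (prior 5/9): the host has 2 equally likely choices, so probability 1/2; weight (5/9)·(1/2) = 5/18.
If it is behind door 4 (prior 2/9): the host has 2 equally likely choices, so probability 1/2; weight (2/9)·(1/2) = 1/9.
The weights sum to 23/54.
So P(the car behind door 1 | the host opened door 2) = (1/27) / (23/54) = 2/23.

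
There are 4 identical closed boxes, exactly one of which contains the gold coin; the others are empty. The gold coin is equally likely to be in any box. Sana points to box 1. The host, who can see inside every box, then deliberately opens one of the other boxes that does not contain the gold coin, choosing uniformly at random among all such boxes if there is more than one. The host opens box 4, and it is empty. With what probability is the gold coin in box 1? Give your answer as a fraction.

1/4

Apply Bayes' rule, conditioning on where the gold coin actually is.
If it is in box 1 (prior 1/4): the host has 3 equally likely choices, so probability 1/3; weight (1/4)·(1/3) = 1/12.
If it is in either of boxes 2 and 3 (prior 1/4 each): the host has 2 equally likely choices, so probability 1/2; weight (1/4)·(1/2) = 1/8 each.
If it is in box 4 (prior 1/4): the host opened box 4, so this case is ruled out; weight (1/4)·0 = 0.
The weights sum to 1/3.
So P(the gold coin in box 1 | the host opened box 4) = (1/12) / (1/3) = 1/4.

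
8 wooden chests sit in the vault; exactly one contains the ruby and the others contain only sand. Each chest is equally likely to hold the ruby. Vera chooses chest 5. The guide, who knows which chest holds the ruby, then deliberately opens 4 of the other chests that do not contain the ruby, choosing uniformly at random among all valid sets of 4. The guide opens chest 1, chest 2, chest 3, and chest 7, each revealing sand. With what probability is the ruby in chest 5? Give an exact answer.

Condition on the true location of the ruby.
If it is in any of chests 1, 2, 3, and 7 (prior 1/8 each): that chest was opened and seen not to hold the prize — ruled out; weight (1/8)·0 = 0 each.
If it is in any of chests 4, 6, and 8 (prior 1/8 each): the guide has 15 equally likely choices, so probability 1/15; weight (1/8)·(1/15) = 1/120 each.
If it is in chest 5 (prior 1/8): the guide has 35 equally likely choices, so probability 1/35; weight (1/8)·(1/35) = 1/280.
The weights sum to 1/35.
So P(the ruby in chest 5 | the guide opened chest 1, chest 2, chest 3, and chest 7) = (1/280) / (1/35) = 1/8.

1/8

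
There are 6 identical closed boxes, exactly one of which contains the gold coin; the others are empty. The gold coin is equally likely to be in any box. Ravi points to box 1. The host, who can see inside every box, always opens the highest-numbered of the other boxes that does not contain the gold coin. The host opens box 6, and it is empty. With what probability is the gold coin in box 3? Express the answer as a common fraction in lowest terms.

Consider each possible location of the gold coin in turn.
If it is in any of boxes 1, 2, 3, 4, and 5 (prior 1/6 each): box 6 is the highest-numbered option available, probability 1; weight (1/6)·1 = 1/6 each.
If it is in box 6 (prior 1/6): the host opened box 6, so this case is ruled out; weight (1/6)·0 = 0.
The weights sum to 5/6.
So P(the gold coin in box 3 | the host opened box 6) = (1/6) / (5/6) = 1/5.

1/5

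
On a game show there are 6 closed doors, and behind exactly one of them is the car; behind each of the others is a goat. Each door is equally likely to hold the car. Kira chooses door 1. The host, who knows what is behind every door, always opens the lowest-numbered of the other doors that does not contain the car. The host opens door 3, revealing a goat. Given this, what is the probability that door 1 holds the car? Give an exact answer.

Condition on the true location of the car.
If it is behind any of doors 1, 4, 5, and 6 (prior 1/6 each): the host would have opened door 2 instead, probability 0; weight (1/6)·0 = 0 each.
If it is behind door 2 (prior 1/6): door 3 is the lowest-numbered option available, probability 1; weight (1/6)·1 = 1/6.
If it is behind door 3 (prior 1/6): the host opened door 3, so this case is ruled out; weight (1/6)·0 = 0.
The weights sum to 1/6.
So P(the car behind door 1 | the host opened door 3) = 0 / (1/6) = 0.

0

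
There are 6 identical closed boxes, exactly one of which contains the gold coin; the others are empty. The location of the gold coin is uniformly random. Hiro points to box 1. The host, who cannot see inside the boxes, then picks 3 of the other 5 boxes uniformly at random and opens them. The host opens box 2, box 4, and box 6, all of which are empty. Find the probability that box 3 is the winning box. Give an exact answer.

1/3

Because the host chose which boxes to open without knowing where the gold coin is, the choice is independent of the prize location. Learning that none of the 3 opened boxes holds the gold coin simply rules out those 3 locations and leaves the remaining 3 boxes still equally likely by symmetry.
So P(the gold coin in box 3) = 1/3.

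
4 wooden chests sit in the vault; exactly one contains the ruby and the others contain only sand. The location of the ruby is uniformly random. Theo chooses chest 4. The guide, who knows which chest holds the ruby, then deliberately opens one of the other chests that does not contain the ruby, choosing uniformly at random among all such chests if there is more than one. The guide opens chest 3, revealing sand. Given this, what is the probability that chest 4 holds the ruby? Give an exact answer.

Condition on the true location of the ruby.
If it is in either of chests 1 and 2 (prior 1/4 each): the guide has 2 equally likely choices, so probability 1/2; weight (1/4)·(1/2) = 1/8 each.
If it is in chest 3 (prior 1/4): the guide opened chest 3, so this case is ruled out; weight (1/4)·0 = 0.
If it is in chest 4 (prior 1/4): the guide has 3 equally likely choices, so probability 1/3; weight (1/4)·(1/3) = 1/12.
The weights sum to 1/3.
So P(the ruby in chest 4 | the guide opened chest 3) = (1/12) / (1/3) = 1/4.

1/4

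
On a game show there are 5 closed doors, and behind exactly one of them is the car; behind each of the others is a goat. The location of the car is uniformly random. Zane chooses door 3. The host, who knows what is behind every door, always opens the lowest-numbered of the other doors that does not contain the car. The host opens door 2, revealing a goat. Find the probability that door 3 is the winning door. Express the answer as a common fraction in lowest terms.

0

Condition on the true location of the car.
If it is behind door 1 (prior 1/5): door 2 is the lowest-numbered option available, probability 1; weight (1/5)·1 = 1/5.
If it is behind door 2 (prior 1/5): the host opened door 2, so this case is ruled out; weight (1/5)·0 = 0.
If it is behind any of doors 3, 4, and 5 (prior 1/5 each): the host would have opened door 1 instead, probability 0; weight (1/5)·0 = 0 each.
The weights sum to 1/5.
So P(the car behind door 3 | the host opened door 2) = 0 / (1/5) = 0.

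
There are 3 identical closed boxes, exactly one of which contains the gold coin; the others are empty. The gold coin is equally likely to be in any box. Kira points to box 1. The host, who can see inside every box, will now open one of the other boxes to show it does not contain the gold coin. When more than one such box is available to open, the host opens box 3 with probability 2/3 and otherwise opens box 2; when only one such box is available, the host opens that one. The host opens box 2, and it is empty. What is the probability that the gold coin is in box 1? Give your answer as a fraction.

1/4

Consider each possible location of the gold coin in turn.
If it is in box 1 (prior 1/3): box 3 is available but not opened, probability 1/3; weight (1/3)·(1/3) = 1/9.
If it is in box 2 (prior 1/3): the host opened box 2, so this case is ruled out; weight (1/3)·0 = 0.
If it is in box 3 (prior 1/3): only box 2 is available, probability 1; weight (1/3)·1 = 1/3.
The weights sum to 4/9.
So P(the gold coin in box 1 | the host opened box 2) = (1/9) / (4/9) = 1/4.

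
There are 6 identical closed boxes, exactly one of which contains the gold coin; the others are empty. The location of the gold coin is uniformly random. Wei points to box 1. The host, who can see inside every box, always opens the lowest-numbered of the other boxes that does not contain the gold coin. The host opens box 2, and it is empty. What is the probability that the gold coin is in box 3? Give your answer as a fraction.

Condition on the true location of the gold coin.
If it is in any of boxes 1, 3, 4, 5, and 6 (prior 1/6 each): box 2 is the lowest-numbered option available, probability 1; weight (1/6)·1 = 1/6 each.
If it is in box 2 (prior 1/6): the host opened box 2, so this case is ruled out; weight (1/6)·0 = 0.
The weights sum to 5/6.
So P(the gold coin in box 3 | the host opened box 2) = (1/6) / (5/6) = 1/5.

1/5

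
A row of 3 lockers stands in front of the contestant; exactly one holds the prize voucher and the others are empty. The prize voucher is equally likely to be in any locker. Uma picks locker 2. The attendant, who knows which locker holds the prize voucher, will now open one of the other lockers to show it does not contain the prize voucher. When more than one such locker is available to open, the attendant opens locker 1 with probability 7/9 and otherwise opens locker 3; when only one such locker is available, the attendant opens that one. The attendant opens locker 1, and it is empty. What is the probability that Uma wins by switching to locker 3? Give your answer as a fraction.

Condition on the true location of the prize voucher.
If it is in locker 1 (prior 1/3): the attendant opened locker 1, so this case is ruled out; weight (1/3)·0 = 0.
If it is in locker 2 (prior 1/3): locker 1 is available, opened with probability 7/9; weight (1/3)·(7/9) = 7/27.
If it is in locker 3 (prior 1/3): only locker 1 is available, probability 1; weight (1/3)·1 = 1/3.
The weights sum to 16/27.
So P(the prize voucher in locker 3 | the attendant opened locker 1) = (1/3) / (16/27) = 9/16.

9/16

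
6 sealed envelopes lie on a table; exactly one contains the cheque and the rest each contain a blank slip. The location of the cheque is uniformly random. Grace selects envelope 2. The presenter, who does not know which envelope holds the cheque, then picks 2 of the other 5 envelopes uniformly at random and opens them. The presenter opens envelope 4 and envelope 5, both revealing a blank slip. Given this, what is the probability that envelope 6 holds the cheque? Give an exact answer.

Consider each possible location of the cheque in turn.
If it is in any of envelopes 1, 2, 3, and 6 (prior 1/6 each): the presenter picks exactly this set with probability 1/10 regardless, and none is the prize; weight (1/6)·(1/10) = 1/60 each.
If it is in either of envelopes 4 and 5 (prior 1/6 each): that envelope was opened and seen not to hold the prize — ruled out; weight (1/6)·0 = 0 each.
The weights sum to 1/15.
So P(the cheque in envelope 6 | the presenter opened envelope 4 and envelope 5) = (1/60) / (1/15) = 1/4.

1/4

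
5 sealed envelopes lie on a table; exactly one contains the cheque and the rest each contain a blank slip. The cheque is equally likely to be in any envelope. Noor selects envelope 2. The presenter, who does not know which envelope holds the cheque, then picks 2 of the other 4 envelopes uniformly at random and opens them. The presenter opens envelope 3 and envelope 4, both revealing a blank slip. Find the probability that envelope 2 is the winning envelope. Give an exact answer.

1/3

Consider each possible location of the cheque in turn.
If it is in any of envelopes 1, 2, and 5 (prior 1/5 each): the presenter picks exactly this set with probability 1/6 regardless, and none is the prize; weight (1/5)·(1/6) = 1/30 each.
If it is in either of envelopes 3 and 4 (prior 1/5 each): that envelope was opened and seen not to hold the prize — ruled out; weight (1/5)·0 = 0 each.
The weights sum to 1/10.
So P(the cheque in envelope 2 | the presenter opened envelope 3 and envelope 4) = (1/30) / (1/10) = 1/3.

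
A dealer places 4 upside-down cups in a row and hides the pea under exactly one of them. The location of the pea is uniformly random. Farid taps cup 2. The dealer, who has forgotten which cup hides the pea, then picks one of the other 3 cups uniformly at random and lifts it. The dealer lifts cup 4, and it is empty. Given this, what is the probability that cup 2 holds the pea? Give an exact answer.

Because the dealer chose which cup to lift without knowing where the pea is, the choice is independent of the prize location. Learning that cup 4 does not hold the pea simply rules out that one location and leaves the remaining 3 cups still equally likely by symmetry.
So P(the pea under cup 2) = 1/3.

1/3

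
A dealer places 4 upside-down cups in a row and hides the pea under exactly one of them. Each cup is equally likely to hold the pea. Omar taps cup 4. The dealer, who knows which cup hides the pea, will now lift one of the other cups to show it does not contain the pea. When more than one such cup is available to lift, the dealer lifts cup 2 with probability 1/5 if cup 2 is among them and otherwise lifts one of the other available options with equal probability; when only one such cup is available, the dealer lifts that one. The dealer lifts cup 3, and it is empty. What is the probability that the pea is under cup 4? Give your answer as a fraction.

Condition on the true location of the pea.
If it is under cup 1 (prior 1/4): cup 2 is available but not opened, probability 4/5; weight (1/4)·(4/5) = 1/5.
If it is under cup 2 (prior 1/4): cup 2 holds the prize so is unavailable; the dealer chooses uniformly among the 2 others, probability 1/2; weight (1/4)·(1/2) = 1/8.
If it is under cup 3 (prior 1/4): the dealer opened cup 3, so this case is ruled out; weight (1/4)·0 = 0.
If it is under cup 4 (prior 1/4): cup 2 is available but not opened; cup 3 gets probability (1 − 1/5)/2 = 2/5; weight (1/4)·(2/5) = 1/10.
The weights sum to 17/40.
So P(the pea under cup 4 | the dealer opened cup 3) = (1/10) / (17/40) = 4/17.

4/17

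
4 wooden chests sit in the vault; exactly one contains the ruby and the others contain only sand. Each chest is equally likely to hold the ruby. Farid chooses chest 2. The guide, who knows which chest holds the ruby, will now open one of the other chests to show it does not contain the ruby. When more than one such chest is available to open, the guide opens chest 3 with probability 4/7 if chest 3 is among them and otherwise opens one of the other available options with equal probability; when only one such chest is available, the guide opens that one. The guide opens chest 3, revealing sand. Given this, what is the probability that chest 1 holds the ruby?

Consider each possible location of the ruby in turn.
If it is in any of chests 1, 2, and 4 (prior 1/4 each): chest 3 is available, opened with probability 4/7; weight (1/4)·(4/7) = 1/7 each.
If it is in chest 3 (prior 1/4): the guide opened chest 3, so this case is ruled out; weight (1/4)·0 = 0.
The weights sum to 3/7.
So P(the ruby in chest 1 | the guide opened chest 3) = (1/7) / (3/7) = 1/3.

1/3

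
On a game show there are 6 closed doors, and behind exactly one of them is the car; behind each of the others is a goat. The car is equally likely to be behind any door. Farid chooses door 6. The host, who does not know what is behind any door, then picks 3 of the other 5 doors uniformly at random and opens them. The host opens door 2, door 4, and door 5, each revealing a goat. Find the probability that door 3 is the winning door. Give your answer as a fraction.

Because the host chose which doors to open without knowing where the car is, the choice is independent of the prize location. Learning that none of the 3 opened doors holds the car simply rules out those 3 locations and leaves the remaining 3 doors still equally likely by symmetry.
So P(the car behind door 3) = 1/3.

1/3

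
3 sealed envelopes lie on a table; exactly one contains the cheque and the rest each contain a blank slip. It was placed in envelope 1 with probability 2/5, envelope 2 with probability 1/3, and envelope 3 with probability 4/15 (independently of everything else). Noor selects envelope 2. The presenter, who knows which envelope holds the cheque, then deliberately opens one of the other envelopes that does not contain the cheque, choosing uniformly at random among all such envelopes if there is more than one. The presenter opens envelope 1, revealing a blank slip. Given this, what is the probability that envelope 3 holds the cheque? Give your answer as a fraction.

8/13

Condition on the true location of the cheque.
If it is in envelope 1 (prior 2/5): the presenter opened envelope 1, so this case is ruled out; weight (2/5)·0 = 0.
If it is in envelope 2 (prior 1/3): the presenter has 2 equally likely choices, so probability 1/2; weight (1/3)·(1/2) = 1/6.
If it is in envelope 3 (prior 4/15): the presenter has no choice, probability 1; weight (4/15)·1 = 4/15.
The weights sum to 13/30.
So P(the cheque in envelope 3 | the presenter opened envelope 1) = (4/15) / (13/30) = 8/13.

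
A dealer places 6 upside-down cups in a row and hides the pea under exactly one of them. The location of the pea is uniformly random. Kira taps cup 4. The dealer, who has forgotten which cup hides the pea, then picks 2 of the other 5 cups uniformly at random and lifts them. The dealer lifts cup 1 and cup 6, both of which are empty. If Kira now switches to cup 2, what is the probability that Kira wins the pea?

1/4

Condition on the true location of the pea.
If it is under either of cups 1 and 6 (prior 1/6 each): that cup was opened and seen not to hold the prize — ruled out; weight (1/6)·0 = 0 each.
If it is under any of cups 2, 3, 4, and 5 (prior 1/6 each): the dealer picks exactly this set with probability 1/10 regardless, and none is the prize; weight (1/6)·(1/10) = 1/60 each.
The weights sum to 1/15.
So P(the pea under cup 2 | the dealer opened cup 1 and cup 6) = (1/60) / (1/15) = 1/4.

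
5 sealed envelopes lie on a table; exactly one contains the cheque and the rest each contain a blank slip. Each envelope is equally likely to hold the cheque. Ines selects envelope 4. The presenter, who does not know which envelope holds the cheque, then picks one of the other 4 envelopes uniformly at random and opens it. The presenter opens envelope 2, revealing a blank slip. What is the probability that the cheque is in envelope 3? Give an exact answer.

Apply Bayes' rule, conditioning on where the cheque actually is.
If it is in any of envelopes 1, 3, 4, and 5 (prior 1/5 each): the presenter picks envelope 2 with probability 1/4 regardless, and it is not the prize; weight (1/5)·(1/4) = 1/20 each.
If it is in envelope 2 (prior 1/5): the presenter opened envelope 2, so this case is ruled out; weight (1/5)·0 = 0.
The weights sum to 1/5.
So P(the cheque in envelope 3 | the presenter opened envelope 2) = (1/20) / (1/5) = 1/4.

1/4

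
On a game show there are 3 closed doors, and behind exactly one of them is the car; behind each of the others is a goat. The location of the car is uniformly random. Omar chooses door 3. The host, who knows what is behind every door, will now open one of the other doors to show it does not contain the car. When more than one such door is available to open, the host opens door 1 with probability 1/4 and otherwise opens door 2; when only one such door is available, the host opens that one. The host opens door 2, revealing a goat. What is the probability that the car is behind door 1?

Consider each possible location of the car in turn.
If it is behind door 1 (prior 1/3): only door 2 is available, probability 1; weight (1/3)·1 = 1/3.
If it is behind door 2 (prior 1/3): the host opened door 2, so this case is ruled out; weight (1/3)·0 = 0.
If it is behind door 3 (prior 1/3): door 1 is available but not opened, probability 3/4; weight (1/3)·(3/4) = 1/4.
The weights sum to 7/12.
So P(the car behind door 1 | the host opened door 2) = (1/3) / (7/12) = 4/7.

4/7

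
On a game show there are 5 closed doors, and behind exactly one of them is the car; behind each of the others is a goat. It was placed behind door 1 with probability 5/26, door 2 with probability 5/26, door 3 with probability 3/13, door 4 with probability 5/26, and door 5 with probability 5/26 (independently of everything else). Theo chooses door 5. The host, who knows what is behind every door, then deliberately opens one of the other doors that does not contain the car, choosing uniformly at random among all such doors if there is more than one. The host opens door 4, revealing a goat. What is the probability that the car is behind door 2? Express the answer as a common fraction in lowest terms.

Consider each possible location of the car in turn.
If it is behind either of doors 1 and 2 (prior 5/26 each): the host has 3 equally likely choices, so probability 1/3; weight (5/26)·(1/3) = 5/78 each.
If it is behind door 3 (prior 3/13): the host has 3 equally likely choices, so probability 1/3; weight (3/13)·(1/3) = 1/13.
If it is behind door 4 (prior 5/26): the host opened door 4, so this case is ruled out; weight (5/26)·0 = 0.
If it is behind door 5 (prior 5/26): the host has 4 equally likely choices, so probability 1/4; weight (5/26)·(1/4) = 5/104.
The weights sum to 79/312.
So P(the car behind door 2 | the host opened door 4) = (5/78) / (79/312) = 20/79.

20/79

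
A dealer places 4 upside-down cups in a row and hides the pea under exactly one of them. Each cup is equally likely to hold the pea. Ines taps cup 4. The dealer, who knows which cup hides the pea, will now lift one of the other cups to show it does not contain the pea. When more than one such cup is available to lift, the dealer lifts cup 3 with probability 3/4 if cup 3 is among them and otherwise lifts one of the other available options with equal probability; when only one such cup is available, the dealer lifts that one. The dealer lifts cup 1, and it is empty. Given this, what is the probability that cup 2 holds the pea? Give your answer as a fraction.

2/7

Apply Bayes' rule, conditioning on where the pea actually is.
If it is under cup 1 (prior 1/4): the dealer opened cup 1, so this case is ruled out; weight (1/4)·0 = 0.
If it is under cup 2 (prior 1/4): cup 3 is available but not opened, probability 1/4; weight (1/4)·(1/4) = 1/16.
If it is under cup 3 (prior 1/4): cup 3 holds the prize so is unavailable; the dealer chooses uniformly among the 2 others, probability 1/2; weight (1/4)·(1/2) = 1/8.
If it is under cup 4 (prior 1/4): cup 3 is available but not opened; cup 1 gets probability (1 − 3/4)/2 = 1/8; weight (1/4)·(1/8) = 1/32.
The weights sum to 7/32.
So P(the pea under cup 2 | the dealer opened cup 1) = (1/16) / (7/32) = 2/7.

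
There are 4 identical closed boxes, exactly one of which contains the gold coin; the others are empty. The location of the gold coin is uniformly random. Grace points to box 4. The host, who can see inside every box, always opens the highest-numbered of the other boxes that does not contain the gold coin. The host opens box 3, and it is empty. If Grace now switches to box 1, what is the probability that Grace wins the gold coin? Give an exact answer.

Apply Bayes' rule, conditioning on where the gold coin actually is.
If it is in any of boxes 1, 2, and 4 (prior 1/4 each): box 3 is the highest-numbered option available, probability 1; weight (1/4)·1 = 1/4 each.
If it is in box 3 (prior 1/4): the host opened box 3, so this case is ruled out; weight (1/4)·0 = 0.
The weights sum to 3/4.
So P(the gold coin in box 1 | the host opened box 3) = (1/4) / (3/4) = 1/3.

1/3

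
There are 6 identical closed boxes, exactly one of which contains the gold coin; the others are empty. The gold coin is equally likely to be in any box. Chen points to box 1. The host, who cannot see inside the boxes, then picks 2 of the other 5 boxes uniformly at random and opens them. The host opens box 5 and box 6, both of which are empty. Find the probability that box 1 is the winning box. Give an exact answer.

Apply Bayes' rule, conditioning on where the gold coin actually is.
If it is in any of boxes 1, 2, 3, and 4 (prior 1/6 each): the host picks exactly this set with probability 1/10 regardless, and none is the prize; weight (1/6)·(1/10) = 1/60 each.
If it is in either of boxes 5 and 6 (prior 1/6 each): that box was opened and seen not to hold the prize — ruled out; weight (1/6)·0 = 0 each.
The weights sum to 1/15.
So P(the gold coin in box 1 | the host opened box 5 and box 6) = (1/60) / (1/15) = 1/4.

1/4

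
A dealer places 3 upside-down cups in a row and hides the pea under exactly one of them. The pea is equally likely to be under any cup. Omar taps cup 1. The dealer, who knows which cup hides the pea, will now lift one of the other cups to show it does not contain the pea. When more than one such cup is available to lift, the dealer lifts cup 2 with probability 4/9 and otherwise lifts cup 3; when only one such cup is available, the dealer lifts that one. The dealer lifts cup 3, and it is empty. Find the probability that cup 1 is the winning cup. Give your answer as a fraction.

Apply Bayes' rule, conditioning on where the pea actually is.
If it is under cup 1 (prior 1/3): cup 2 is available but not opened, probability 5/9; weight (1/3)·(5/9) = 5/27.
If it is under cup 2 (prior 1/3): only cup 3 is available, probability 1; weight (1/3)·1 = 1/3.
If it is under cup 3 (prior 1/3): the dealer opened cup 3, so this case is ruled out; weight (1/3)·0 = 0.
The weights sum to 14/27.
So P(the pea under cup 1 | the dealer opened cup 3) = (5/27) / (14/27) = 5/14.

5/14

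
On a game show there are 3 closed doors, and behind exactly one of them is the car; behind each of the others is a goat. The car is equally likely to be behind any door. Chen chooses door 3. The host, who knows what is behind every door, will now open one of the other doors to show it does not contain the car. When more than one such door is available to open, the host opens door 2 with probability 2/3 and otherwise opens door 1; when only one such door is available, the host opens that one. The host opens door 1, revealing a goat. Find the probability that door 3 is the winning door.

1/4

Condition on the true location of the car.
If it is behind door 1 (prior 1/3): the host opened door 1, so this case is ruled out; weight (1/3)·0 = 0.
If it is behind door 2 (prior 1/3): only door 1 is available, probability 1; weight (1/3)·1 = 1/3.
If it is behind door 3 (prior 1/3): door 2 is available but not opened, probability 1/3; weight (1/3)·(1/3) = 1/9.
The weights sum to 4/9.
So P(the car behind door 3 | the host opened door 1) = (1/9) / (4/9) = 1/4.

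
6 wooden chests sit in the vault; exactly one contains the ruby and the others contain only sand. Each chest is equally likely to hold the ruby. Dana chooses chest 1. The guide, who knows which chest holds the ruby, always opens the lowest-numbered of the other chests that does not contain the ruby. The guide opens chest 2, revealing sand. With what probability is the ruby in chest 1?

Consider each possible location of the ruby in turn.
If it is in any of chests 1, 3, 4, 5, and 6 (prior 1/6 each): chest 2 is the lowest-numbered option available, probability 1; weight (1/6)·1 = 1/6 each.
If it is in chest 2 (prior 1/6): the guide opened chest 2, so this case is ruled out; weight (1/6)·0 = 0.
The weights sum to 5/6.
So P(the ruby in chest 1 | the guide opened chest 2) = (1/6) / (5/6) = 1/5.

1/5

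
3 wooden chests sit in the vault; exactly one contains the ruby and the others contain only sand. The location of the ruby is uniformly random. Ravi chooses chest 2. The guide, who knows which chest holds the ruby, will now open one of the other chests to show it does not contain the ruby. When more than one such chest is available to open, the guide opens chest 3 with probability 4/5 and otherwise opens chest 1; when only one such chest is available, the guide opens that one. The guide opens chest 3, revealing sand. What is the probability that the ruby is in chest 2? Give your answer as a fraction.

Condition on the true location of the ruby.
If it is in chest 1 (prior 1/3): only chest 3 is available, probability 1; weight (1/3)·1 = 1/3.
If it is in chest 2 (prior 1/3): chest 3 is available, opened with probability 4/5; weight (1/3)·(4/5) = 4/15.
If it is in chest 3 (prior 1/3): the guide opened chest 3, so this case is ruled out; weight (1/3)·0 = 0.
The weights sum to 3/5.
So P(the ruby in chest 2 | the guide opened chest 3) = (4/15) / (3/5) = 4/9.

4/9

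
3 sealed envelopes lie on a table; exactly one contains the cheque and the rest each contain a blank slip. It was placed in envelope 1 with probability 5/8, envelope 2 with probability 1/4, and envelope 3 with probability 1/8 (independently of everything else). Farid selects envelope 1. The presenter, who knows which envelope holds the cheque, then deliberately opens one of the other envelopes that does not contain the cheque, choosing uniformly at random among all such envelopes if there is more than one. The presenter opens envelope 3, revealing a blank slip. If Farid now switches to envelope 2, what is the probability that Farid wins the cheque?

Consider each possible location of the cheque in turn.
If it is in envelope 1 (prior 5/8): the presenter has 2 equally likely choices, so probability 1/2; weight (5/8)·(1/2) = 5/16.
If it is in envelope 2 (prior 1/4): the presenter has no choice, probability 1; weight (1/4)·1 = 1/4.
If it is in envelope 3 (prior 1/8): the presenter opened envelope 3, so this case is ruled out; weight (1/8)·0 = 0.
The weights sum to 9/16.
So P(the cheque in envelope 2 | the presenter opened envelope 3) = (1/4) / (9/16) = 4/9.

4/9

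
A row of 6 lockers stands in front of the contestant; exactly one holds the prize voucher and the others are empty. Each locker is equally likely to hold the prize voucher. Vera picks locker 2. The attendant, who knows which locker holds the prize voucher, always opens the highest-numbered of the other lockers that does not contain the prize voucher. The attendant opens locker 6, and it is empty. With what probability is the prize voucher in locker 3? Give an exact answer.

Apply Bayes' rule, conditioning on where the prize voucher actually is.
If it is in any of lockers 1, 2, 3, 4, and 5 (prior 1/6 each): locker 6 is the highest-numbered option available, probability 1; weight (1/6)·1 = 1/6 each.
If it is in locker 6 (prior 1/6): the attendant opened locker 6, so this case is ruled out; weight (1/6)·0 = 0.
The weights sum to 5/6.
So P(the prize voucher in locker 3 | the attendant opened locker 6) = (1/6) / (5/6) = 1/5.

1/5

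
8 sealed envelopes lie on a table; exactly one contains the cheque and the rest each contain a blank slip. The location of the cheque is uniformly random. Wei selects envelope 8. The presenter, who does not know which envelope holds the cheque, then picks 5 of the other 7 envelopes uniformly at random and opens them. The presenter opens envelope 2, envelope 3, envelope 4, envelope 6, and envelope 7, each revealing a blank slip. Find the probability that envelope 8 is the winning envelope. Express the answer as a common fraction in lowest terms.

Condition on the true location of the cheque.
If it is in any of envelopes 1, 5, and 8 (prior 1/8 each): the presenter picks exactly this set with probability 1/21 regardless, and none is the prize; weight (1/8)·(1/21) = 1/168 each.
If it is in any of envelopes 2, 3, 4, 6, and 7 (prior 1/8 each): that envelope was opened and seen not to hold the prize — ruled out; weight (1/8)·0 = 0 each.
The weights sum to 1/56.
So P(the cheque in envelope 8 | the presenter opened envelope 2, envelope 3, envelope 4, envelope 6, and envelope 7) = (1/168) / (1/56) = 1/3.

1/3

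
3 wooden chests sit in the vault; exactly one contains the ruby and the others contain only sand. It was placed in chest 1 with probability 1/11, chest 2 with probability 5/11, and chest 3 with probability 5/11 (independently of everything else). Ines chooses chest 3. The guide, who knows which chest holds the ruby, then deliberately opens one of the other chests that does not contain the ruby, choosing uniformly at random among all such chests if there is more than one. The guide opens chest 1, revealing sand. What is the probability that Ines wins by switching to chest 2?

2/3

Apply Bayes' rule, conditioning on where the ruby actually is.
If it is in chest 1 (prior 1/11): the guide opened chest 1, so this case is ruled out; weight (1/11)·0 = 0.
If it is in chest 2 (prior 5/11): the guide has no choice, probability 1; weight (5/11)·1 = 5/11.
If it is in chest 3 (prior 5/11): the guide has 2 equally likely choices, so probability 1/2; weight (5/11)·(1/2) = 5/22.
The weights sum to 15/22.
So P(the ruby in chest 2 | the guide opened chest 1) = (5/11) / (15/22) = 2/3.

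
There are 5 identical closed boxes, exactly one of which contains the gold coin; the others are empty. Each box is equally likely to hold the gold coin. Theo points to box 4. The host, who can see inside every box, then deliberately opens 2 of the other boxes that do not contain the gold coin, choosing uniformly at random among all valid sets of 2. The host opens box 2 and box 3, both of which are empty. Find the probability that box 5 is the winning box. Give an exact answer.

Consider each possible location of the gold coin in turn.
If it is in either of boxes 1 and 5 (prior 1/5 each): the host has 3 equally likely choices, so probability 1/3; weight (1/5)·(1/3) = 1/15 each.
If it is in either of boxes 2 and 3 (prior 1/5 each): that box was opened and seen not to hold the prize — ruled out; weight (1/5)·0 = 0 each.
If it is in box 4 (prior 1/5): the host has 6 equally likely choices, so probability 1/6; weight (1/5)·(1/6) = 1/30.
The weights sum to 1/6.
So P(the gold coin in box 5 | the host opened box 2 and box 3) = (1/15) / (1/6) = 2/5.

2/5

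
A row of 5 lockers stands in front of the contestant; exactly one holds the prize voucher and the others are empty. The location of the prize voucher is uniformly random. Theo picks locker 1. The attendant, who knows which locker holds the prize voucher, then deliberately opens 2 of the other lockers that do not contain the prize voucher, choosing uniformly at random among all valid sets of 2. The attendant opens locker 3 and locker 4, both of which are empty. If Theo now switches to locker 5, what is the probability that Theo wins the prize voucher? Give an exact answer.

Apply Bayes' rule, conditioning on where the prize voucher actually is.
If it is in locker 1 (prior 1/5): the attendant has 6 equally likely choices, so probability 1/6; weight (1/5)·(1/6) = 1/30.
If it is in either of lockers 2 and 5 (prior 1/5 each): the attendant has 3 equally likely choices, so probability 1/3; weight (1/5)·(1/3) = 1/15 each.
If it is in either of lockers 3 and 4 (prior 1/5 each): that locker was opened and seen not to hold the prize — ruled out; weight (1/5)·0 = 0 each.
The weights sum to 1/6.
So P(the prize voucher in locker 5 | the attendant opened locker 3 and locker 4) = (1/15) / (1/6) = 2/5.

2/5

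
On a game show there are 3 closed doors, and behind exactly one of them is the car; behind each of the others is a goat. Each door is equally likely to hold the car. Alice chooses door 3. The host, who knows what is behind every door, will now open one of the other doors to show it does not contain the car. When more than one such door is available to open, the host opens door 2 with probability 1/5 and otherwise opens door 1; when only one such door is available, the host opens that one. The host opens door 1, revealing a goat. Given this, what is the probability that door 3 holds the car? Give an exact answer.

Apply Bayes' rule, conditioning on where the car actually is.
If it is behind door 1 (prior 1/3): the host opened door 1, so this case is ruled out; weight (1/3)·0 = 0.
If it is behind door 2 (prior 1/3): only door 1 is available, probability 1; weight (1/3)·1 = 1/3.
If it is behind door 3 (prior 1/3): door 2 is available but not opened, probability 4/5; weight (1/3)·(4/5) = 4/15.
The weights sum to 3/5.
So P(the car behind door 3 | the host opened door 1) = (4/15) / (3/5) = 4/9.

4/9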